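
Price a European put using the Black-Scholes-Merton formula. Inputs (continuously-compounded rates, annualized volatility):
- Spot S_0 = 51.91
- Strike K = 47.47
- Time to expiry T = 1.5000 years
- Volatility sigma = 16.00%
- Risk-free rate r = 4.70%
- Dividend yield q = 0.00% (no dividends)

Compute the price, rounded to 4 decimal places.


d1 = (ln(S/K) + (r - q + 0.5*sigma^2) * T) / (sigma * sqrt(T)) = 0.91403484
d2 = d1 - sigma * sqrt(T) = 0.71807566
exp(-rT) = 0.93192774; exp(-qT) = 1.00000000
P = K * exp(-rT) * N(-d2) - S_0 * exp(-qT) * N(-d1)
N(-d1) = 0.18034927; N(-d2) = 0.23635532
P = 47.4700 * 0.93192774 * 0.23635532 - 51.9100 * 1.00000000 * 0.18034927 = 1.0941

Answer: Price = 1.0941


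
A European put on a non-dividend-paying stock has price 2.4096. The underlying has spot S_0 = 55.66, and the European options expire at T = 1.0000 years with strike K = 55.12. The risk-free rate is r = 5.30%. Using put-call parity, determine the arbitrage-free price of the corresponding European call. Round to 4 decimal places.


Put-call parity: C - P = S_0 * exp(-qT) - K * exp(-rT).
S_0 * exp(-qT) = 55.6600 * 1.00000000 = 55.66000000
K * exp(-rT) = 55.1200 * 0.94838001 = 52.27470629
C = P + S*exp(-qT) - K*exp(-rT)
C = 2.4096 + 55.66000000 - 52.27470629 = 5.7949

Answer: Call price = 5.7949


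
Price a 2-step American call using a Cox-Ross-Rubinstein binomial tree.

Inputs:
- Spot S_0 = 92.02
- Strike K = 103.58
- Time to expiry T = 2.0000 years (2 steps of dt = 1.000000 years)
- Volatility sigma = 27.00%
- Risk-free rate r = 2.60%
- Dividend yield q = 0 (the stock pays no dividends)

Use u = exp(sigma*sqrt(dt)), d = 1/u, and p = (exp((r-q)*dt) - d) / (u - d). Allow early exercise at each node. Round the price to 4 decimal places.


dt = T/N = 1.000000
u = exp(sigma*sqrt(dt)) = 1.309964; d = 1/u = 0.763379
p = (exp((r-q)*dt) - d) / (u - d) = 0.481099
Discount per step: exp(-r*dt) = 0.974335
Stock lattice S(k, i) with i counting down-moves:
  k=0: S(0,0) = 92.0200
  k=1: S(1,0) = 120.5429; S(1,1) = 70.2462
  k=2: S(2,0) = 157.9070; S(2,1) = 92.0200; S(2,2) = 53.6245
Terminal payoffs V(N, i) = max(S_T - K, 0):
  V(2,0) = 54.326951; V(2,1) = 0.000000; V(2,2) = 0.000000
Backward induction: V(k, i) = exp(-r*dt) * [p * V(k+1, i) + (1-p) * V(k+1, i+1)]; then take max(V_cont, immediate exercise) for American.
  V(1,0) = exp(-r*dt) * [p*54.326951 + (1-p)*0.000000] = 25.465845; exercise = 16.962929; V(1,0) = max -> 25.465845
  V(1,1) = exp(-r*dt) * [p*0.000000 + (1-p)*0.000000] = 0.000000; exercise = 0.000000; V(1,1) = max -> 0.000000
  V(0,0) = exp(-r*dt) * [p*25.465845 + (1-p)*0.000000] = 11.937156; exercise = 0.000000; V(0,0) = max -> 11.937156

Answer: Price = V(0,0) = 11.9372


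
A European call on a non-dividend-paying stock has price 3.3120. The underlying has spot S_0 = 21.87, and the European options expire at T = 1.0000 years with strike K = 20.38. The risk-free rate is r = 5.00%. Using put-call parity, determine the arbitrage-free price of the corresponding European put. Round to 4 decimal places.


Put-call parity: C - P = S_0 * exp(-qT) - K * exp(-rT).
S_0 * exp(-qT) = 21.8700 * 1.00000000 = 21.87000000
K * exp(-rT) = 20.3800 * 0.95122942 = 19.38605567
P = C - S*exp(-qT) + K*exp(-rT)
P = 3.3120 - 21.87000000 + 19.38605567 = 0.8281

Answer: Put price = 0.8281


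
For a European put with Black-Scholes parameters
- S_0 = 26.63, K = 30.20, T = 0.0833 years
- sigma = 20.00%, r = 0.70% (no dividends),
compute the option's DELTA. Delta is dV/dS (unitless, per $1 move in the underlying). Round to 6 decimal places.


d1 = -2.1404535418; d2 = -2.1981770206
phi(d1) = 0.0403683501; exp(-qT) = 1.0000000000; exp(-rT) = 0.9994170700
N(-d1) = 0.9838409343
Delta = -exp(-qT) * N(-d1) = -1.0000000000 * 0.9838409343 = -0.983841

Answer: Delta = -0.983841


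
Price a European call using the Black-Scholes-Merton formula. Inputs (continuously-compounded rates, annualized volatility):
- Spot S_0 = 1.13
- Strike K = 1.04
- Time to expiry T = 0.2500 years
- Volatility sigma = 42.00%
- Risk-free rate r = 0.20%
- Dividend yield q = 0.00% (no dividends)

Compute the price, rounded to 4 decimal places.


Answer: Price = 0.1430

Derivation:
d1 = (ln(S/K) + (r - q + 0.5*sigma^2) * T) / (sigma * sqrt(T)) = 0.50260438
d2 = d1 - sigma * sqrt(T) = 0.29260438
exp(-rT) = 0.99950012; exp(-qT) = 1.00000000
C = S_0 * exp(-qT) * N(d1) - K * exp(-rT) * N(d2)
N(d1) = 0.69237878; N(d2) = 0.61508772
C = 1.1300 * 1.00000000 * 0.69237878 - 1.0400 * 0.99950012 * 0.61508772 = 0.1430


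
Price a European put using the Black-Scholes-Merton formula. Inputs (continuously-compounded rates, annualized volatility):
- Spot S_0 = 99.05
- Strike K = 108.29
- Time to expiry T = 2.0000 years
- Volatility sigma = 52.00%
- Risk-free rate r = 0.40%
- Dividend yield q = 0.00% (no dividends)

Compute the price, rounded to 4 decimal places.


Answer: Price = 33.9799

Derivation:
d1 = (ln(S/K) + (r - q + 0.5*sigma^2) * T) / (sigma * sqrt(T)) = 0.25729435
d2 = d1 - sigma * sqrt(T) = -0.47809671
exp(-rT) = 0.99203191; exp(-qT) = 1.00000000
P = K * exp(-rT) * N(-d2) - S_0 * exp(-qT) * N(-d1)
N(-d1) = 0.39847578; N(-d2) = 0.68370931
P = 108.2900 * 0.99203191 * 0.68370931 - 99.0500 * 1.00000000 * 0.39847578 = 33.9799


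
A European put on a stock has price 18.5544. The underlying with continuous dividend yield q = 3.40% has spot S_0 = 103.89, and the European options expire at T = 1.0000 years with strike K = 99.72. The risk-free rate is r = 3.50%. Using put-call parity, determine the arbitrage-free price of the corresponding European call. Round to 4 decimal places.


Put-call parity: C - P = S_0 * exp(-qT) - K * exp(-rT).
S_0 * exp(-qT) = 103.8900 * 0.96657150 = 100.41711362
K * exp(-rT) = 99.7200 * 0.96560542 = 96.29017211
C = P + S*exp(-qT) - K*exp(-rT)
C = 18.5544 + 100.41711362 - 96.29017211 = 22.6813

Answer: Call price = 22.6813


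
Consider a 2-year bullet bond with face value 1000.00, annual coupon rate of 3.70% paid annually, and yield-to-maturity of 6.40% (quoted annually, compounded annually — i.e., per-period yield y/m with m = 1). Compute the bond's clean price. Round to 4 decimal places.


Coupon per period c = face * coupon_rate / m = 37.000000
Periods per year m = 1; per-period yield y/m = 0.064000
Number of cashflows N = 2
Cashflows (t years, CF_t, discount factor 1/(1+y/m)^(m*t), PV):
  t = 1.0000: CF_t = 37.000000, DF = 0.939850, PV = 34.774436
  t = 2.0000: CF_t = 1037.000000, DF = 0.883317, PV = 916.000057
Price P = sum_t PV_t = 950.774493

Answer: Price = 950.7745


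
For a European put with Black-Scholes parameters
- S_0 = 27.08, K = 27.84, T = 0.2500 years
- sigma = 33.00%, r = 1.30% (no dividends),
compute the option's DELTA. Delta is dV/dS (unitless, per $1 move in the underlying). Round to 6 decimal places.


d1 = -0.0655508329; d2 = -0.2305508329
phi(d1) = 0.3980860906; exp(-qT) = 1.0000000000; exp(-rT) = 0.9967552755
N(-d1) = 0.5261322827
Delta = -exp(-qT) * N(-d1) = -1.0000000000 * 0.5261322827 = -0.526132

Answer: Delta = -0.526132


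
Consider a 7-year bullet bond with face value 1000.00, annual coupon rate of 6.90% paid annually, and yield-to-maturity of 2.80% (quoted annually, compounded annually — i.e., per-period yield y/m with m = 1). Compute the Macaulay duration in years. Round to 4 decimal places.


Coupon per period c = face * coupon_rate / m = 69.000000
Periods per year m = 1; per-period yield y/m = 0.028000
Number of cashflows N = 7
Cashflows (t years, CF_t, discount factor 1/(1+y/m)^(m*t), PV):
  t = 1.0000: CF_t = 69.000000, DF = 0.972763, PV = 67.120623
  t = 2.0000: CF_t = 69.000000, DF = 0.946267, PV = 65.292434
  t = 3.0000: CF_t = 69.000000, DF = 0.920493, PV = 63.514041
  t = 4.0000: CF_t = 69.000000, DF = 0.895422, PV = 61.784087
  t = 5.0000: CF_t = 69.000000, DF = 0.871033, PV = 60.101252
  t = 6.0000: CF_t = 69.000000, DF = 0.847308, PV = 58.464253
  t = 7.0000: CF_t = 1069.000000, DF = 0.824230, PV = 881.101423
Price P = sum_t PV_t = 1257.378112
Macaulay numerator sum_t t * PV_t:
  t * PV_t at t = 1.0000: 67.120623
  t * PV_t at t = 2.0000: 130.584869
  t * PV_t at t = 3.0000: 190.542124
  t * PV_t at t = 4.0000: 247.136347
  t * PV_t at t = 5.0000: 300.506259
  t * PV_t at t = 6.0000: 350.785516
  t * PV_t at t = 7.0000: 6167.709960
Macaulay duration D = (sum_t t * PV_t) / P = 7454.385698 / 1257.378112 = 5.928516

Answer: Macaulay duration = 5.9285 years


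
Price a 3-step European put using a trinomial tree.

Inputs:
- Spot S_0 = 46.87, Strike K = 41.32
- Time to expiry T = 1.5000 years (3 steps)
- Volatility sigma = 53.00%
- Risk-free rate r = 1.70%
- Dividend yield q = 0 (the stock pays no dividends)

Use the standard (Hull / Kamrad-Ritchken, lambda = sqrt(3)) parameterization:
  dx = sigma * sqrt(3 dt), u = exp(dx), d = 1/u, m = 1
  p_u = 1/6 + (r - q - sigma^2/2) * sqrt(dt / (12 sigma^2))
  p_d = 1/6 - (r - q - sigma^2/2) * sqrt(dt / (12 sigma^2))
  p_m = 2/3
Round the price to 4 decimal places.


dt = T/N = 0.500000; dx = sigma*sqrt(3*dt) = 0.649115
u = exp(dx) = 1.913846; d = 1/u = 0.522508
p_u = 0.119121, p_m = 0.666667, p_d = 0.214212
Discount per step: exp(-r*dt) = 0.991536
Stock lattice S(k, j) with j the centered position index:
  k=0: S(0,+0) = 46.8700
  k=1: S(1,-1) = 24.4900; S(1,+0) = 46.8700; S(1,+1) = 89.7020
  k=2: S(2,-2) = 12.7962; S(2,-1) = 24.4900; S(2,+0) = 46.8700; S(2,+1) = 89.7020; S(2,+2) = 171.6757
  k=3: S(3,-3) = 6.6861; S(3,-2) = 12.7962; S(3,-1) = 24.4900; S(3,+0) = 46.8700; S(3,+1) = 89.7020; S(3,+2) = 171.6757; S(3,+3) = 328.5609
Terminal payoffs V(N, j) = max(K - S_T, 0):
  V(3,-3) = 34.633882; V(3,-2) = 28.523800; V(3,-1) = 16.830045; V(3,+0) = 0.000000; V(3,+1) = 0.000000; V(3,+2) = 0.000000; V(3,+3) = 0.000000
Backward induction: V(k, j) = exp(-r*dt) * [p_u * V(k+1, j+1) + p_m * V(k+1, j) + p_d * V(k+1, j-1)]
  V(2,-2) = exp(-r*dt) * [p_u*16.830045 + p_m*28.523800 + p_d*34.633882] = 28.198968
  V(2,-1) = exp(-r*dt) * [p_u*0.000000 + p_m*16.830045 + p_d*28.523800] = 17.183493
  V(2,+0) = exp(-r*dt) * [p_u*0.000000 + p_m*0.000000 + p_d*16.830045] = 3.574686
  V(2,+1) = exp(-r*dt) * [p_u*0.000000 + p_m*0.000000 + p_d*0.000000] = 0.000000
  V(2,+2) = exp(-r*dt) * [p_u*0.000000 + p_m*0.000000 + p_d*0.000000] = 0.000000
  V(1,-1) = exp(-r*dt) * [p_u*3.574686 + p_m*17.183493 + p_d*28.198968] = 17.770354
  V(1,+0) = exp(-r*dt) * [p_u*0.000000 + p_m*3.574686 + p_d*17.183493] = 6.012712
  V(1,+1) = exp(-r*dt) * [p_u*0.000000 + p_m*0.000000 + p_d*3.574686] = 0.759260
  V(0,+0) = exp(-r*dt) * [p_u*0.759260 + p_m*6.012712 + p_d*17.770354] = 7.838633

Answer: Price = V(0,0) = 7.8386


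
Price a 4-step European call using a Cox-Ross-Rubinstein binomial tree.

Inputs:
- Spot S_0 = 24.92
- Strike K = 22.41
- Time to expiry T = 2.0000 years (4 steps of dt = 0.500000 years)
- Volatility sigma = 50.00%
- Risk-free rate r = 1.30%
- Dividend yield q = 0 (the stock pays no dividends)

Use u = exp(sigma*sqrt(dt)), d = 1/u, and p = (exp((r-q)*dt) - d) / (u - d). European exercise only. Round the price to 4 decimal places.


Answer: Price = V(0,0) = 8.0877

Derivation:
dt = T/N = 0.500000
u = exp(sigma*sqrt(dt)) = 1.424119; d = 1/u = 0.702189
p = (exp((r-q)*dt) - d) / (u - d) = 0.421554
Discount per step: exp(-r*dt) = 0.993521
Stock lattice S(k, i) with i counting down-moves:
  k=0: S(0,0) = 24.9200
  k=1: S(1,0) = 35.4890; S(1,1) = 17.4985
  k=2: S(2,0) = 50.5406; S(2,1) = 24.9200; S(2,2) = 12.2873
  k=3: S(3,0) = 71.9759; S(3,1) = 35.4890; S(3,2) = 17.4985; S(3,3) = 8.6280
  k=4: S(4,0) = 102.5022; S(4,1) = 50.5406; S(4,2) = 24.9200; S(4,3) = 12.2873; S(4,4) = 6.0585
Terminal payoffs V(N, i) = max(S_T - K, 0):
  V(4,0) = 80.092199; V(4,1) = 28.130625; V(4,2) = 2.510000; V(4,3) = 0.000000; V(4,4) = 0.000000
Backward induction: V(k, i) = exp(-r*dt) * [p * V(k+1, i) + (1-p) * V(k+1, i+1)].
  V(3,0) = exp(-r*dt) * [p*80.092199 + (1-p)*28.130625] = 49.711058
  V(3,1) = exp(-r*dt) * [p*28.130625 + (1-p)*2.510000] = 13.224239
  V(3,2) = exp(-r*dt) * [p*2.510000 + (1-p)*0.000000] = 1.051245
  V(3,3) = exp(-r*dt) * [p*0.000000 + (1-p)*0.000000] = 0.000000
  V(2,0) = exp(-r*dt) * [p*49.711058 + (1-p)*13.224239] = 28.420070
  V(2,1) = exp(-r*dt) * [p*13.224239 + (1-p)*1.051245] = 6.142761
  V(2,2) = exp(-r*dt) * [p*1.051245 + (1-p)*0.000000] = 0.440285
  V(1,0) = exp(-r*dt) * [p*28.420070 + (1-p)*6.142761] = 15.433206
  V(1,1) = exp(-r*dt) * [p*6.142761 + (1-p)*0.440285] = 2.825759
  V(0,0) = exp(-r*dt) * [p*15.433206 + (1-p)*2.825759] = 8.087737


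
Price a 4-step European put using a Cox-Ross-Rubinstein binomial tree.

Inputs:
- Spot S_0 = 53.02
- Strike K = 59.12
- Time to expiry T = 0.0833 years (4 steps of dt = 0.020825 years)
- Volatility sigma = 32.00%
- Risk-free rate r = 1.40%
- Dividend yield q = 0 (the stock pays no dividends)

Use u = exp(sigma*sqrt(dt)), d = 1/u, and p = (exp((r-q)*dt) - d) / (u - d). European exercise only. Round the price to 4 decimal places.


Answer: Price = V(0,0) = 6.3028

Derivation:
dt = T/N = 0.020825
u = exp(sigma*sqrt(dt)) = 1.047262; d = 1/u = 0.954871
p = (exp((r-q)*dt) - d) / (u - d) = 0.491613
Discount per step: exp(-r*dt) = 0.999708
Stock lattice S(k, i) with i counting down-moves:
  k=0: S(0,0) = 53.0200
  k=1: S(1,0) = 55.5258; S(1,1) = 50.6273
  k=2: S(2,0) = 58.1501; S(2,1) = 53.0200; S(2,2) = 48.3425
  k=3: S(3,0) = 60.8983; S(3,1) = 55.5258; S(3,2) = 50.6273; S(3,3) = 46.1609
  k=4: S(4,0) = 63.7765; S(4,1) = 58.1501; S(4,2) = 53.0200; S(4,3) = 48.3425; S(4,4) = 44.0777
Terminal payoffs V(N, i) = max(K - S_T, 0):
  V(4,0) = 0.000000; V(4,1) = 0.969948; V(4,2) = 6.100000; V(4,3) = 10.777474; V(4,4) = 15.042296
Backward induction: V(k, i) = exp(-r*dt) * [p * V(k+1, i) + (1-p) * V(k+1, i+1)].
  V(3,0) = exp(-r*dt) * [p*0.000000 + (1-p)*0.969948] = 0.492965
  V(3,1) = exp(-r*dt) * [p*0.969948 + (1-p)*6.100000] = 3.576955
  V(3,2) = exp(-r*dt) * [p*6.100000 + (1-p)*10.777474] = 8.475493
  V(3,3) = exp(-r*dt) * [p*10.777474 + (1-p)*15.042296] = 12.941878
  V(2,0) = exp(-r*dt) * [p*0.492965 + (1-p)*3.576955] = 2.060223
  V(2,1) = exp(-r*dt) * [p*3.576955 + (1-p)*8.475493] = 6.065537
  V(2,2) = exp(-r*dt) * [p*8.475493 + (1-p)*12.941878] = 10.743011
  V(1,0) = exp(-r*dt) * [p*2.060223 + (1-p)*6.065537] = 4.095277
  V(1,1) = exp(-r*dt) * [p*6.065537 + (1-p)*10.743011] = 8.441041
  V(0,0) = exp(-r*dt) * [p*4.095277 + (1-p)*8.441041] = 6.302767


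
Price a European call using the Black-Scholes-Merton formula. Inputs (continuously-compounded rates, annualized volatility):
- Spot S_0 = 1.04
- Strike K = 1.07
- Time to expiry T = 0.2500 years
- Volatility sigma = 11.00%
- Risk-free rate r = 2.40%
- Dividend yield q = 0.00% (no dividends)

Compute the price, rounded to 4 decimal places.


d1 = (ln(S/K) + (r - q + 0.5*sigma^2) * T) / (sigma * sqrt(T)) = -0.38046246
d2 = d1 - sigma * sqrt(T) = -0.43546246
exp(-rT) = 0.99401796; exp(-qT) = 1.00000000
C = S_0 * exp(-qT) * N(d1) - K * exp(-rT) * N(d2)
N(d1) = 0.35180108; N(d2) = 0.33161339
C = 1.0400 * 1.00000000 * 0.35180108 - 1.0700 * 0.99401796 * 0.33161339 = 0.0132

Answer: Price = 0.0132


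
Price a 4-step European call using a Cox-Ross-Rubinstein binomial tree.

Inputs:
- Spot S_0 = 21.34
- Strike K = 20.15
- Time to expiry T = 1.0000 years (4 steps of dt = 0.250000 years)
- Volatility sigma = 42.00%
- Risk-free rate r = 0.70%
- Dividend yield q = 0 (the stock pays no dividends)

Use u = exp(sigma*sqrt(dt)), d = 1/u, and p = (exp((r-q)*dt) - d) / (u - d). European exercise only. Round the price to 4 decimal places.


Answer: Price = V(0,0) = 4.1230

Derivation:
dt = T/N = 0.250000
u = exp(sigma*sqrt(dt)) = 1.233678; d = 1/u = 0.810584
p = (exp((r-q)*dt) - d) / (u - d) = 0.451832
Discount per step: exp(-r*dt) = 0.998252
Stock lattice S(k, i) with i counting down-moves:
  k=0: S(0,0) = 21.3400
  k=1: S(1,0) = 26.3267; S(1,1) = 17.2979
  k=2: S(2,0) = 32.4787; S(2,1) = 21.3400; S(2,2) = 14.0214
  k=3: S(3,0) = 40.0682; S(3,1) = 26.3267; S(3,2) = 17.2979; S(3,3) = 11.3655
  k=4: S(4,0) = 49.4313; S(4,1) = 32.4787; S(4,2) = 21.3400; S(4,3) = 14.0214; S(4,4) = 9.2127
Terminal payoffs V(N, i) = max(S_T - K, 0):
  V(4,0) = 29.281271; V(4,1) = 12.328660; V(4,2) = 1.190000; V(4,3) = 0.000000; V(4,4) = 0.000000
Backward induction: V(k, i) = exp(-r*dt) * [p * V(k+1, i) + (1-p) * V(k+1, i+1)].
  V(3,0) = exp(-r*dt) * [p*29.281271 + (1-p)*12.328660] = 19.953441
  V(3,1) = exp(-r*dt) * [p*12.328660 + (1-p)*1.190000] = 6.211921
  V(3,2) = exp(-r*dt) * [p*1.190000 + (1-p)*0.000000] = 0.536740
  V(3,3) = exp(-r*dt) * [p*0.000000 + (1-p)*0.000000] = 0.000000
  V(2,0) = exp(-r*dt) * [p*19.953441 + (1-p)*6.211921] = 12.399061
  V(2,1) = exp(-r*dt) * [p*6.211921 + (1-p)*0.536740] = 3.095546
  V(2,2) = exp(-r*dt) * [p*0.536740 + (1-p)*0.000000] = 0.242092
  V(1,0) = exp(-r*dt) * [p*12.399061 + (1-p)*3.095546] = 7.286409
  V(1,1) = exp(-r*dt) * [p*3.095546 + (1-p)*0.242092] = 1.528696
  V(0,0) = exp(-r*dt) * [p*7.286409 + (1-p)*1.528696] = 4.122993


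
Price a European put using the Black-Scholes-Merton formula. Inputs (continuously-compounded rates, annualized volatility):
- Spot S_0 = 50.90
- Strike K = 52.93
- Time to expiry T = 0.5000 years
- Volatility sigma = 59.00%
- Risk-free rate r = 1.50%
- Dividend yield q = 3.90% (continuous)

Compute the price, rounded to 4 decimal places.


Answer: Price = 9.8356

Derivation:
d1 = (ln(S/K) + (r - q + 0.5*sigma^2) * T) / (sigma * sqrt(T)) = 0.08609358
d2 = d1 - sigma * sqrt(T) = -0.33109942
exp(-rT) = 0.99252805; exp(-qT) = 0.98068890
P = K * exp(-rT) * N(-d2) - S_0 * exp(-qT) * N(-d1)
N(-d1) = 0.46569601; N(-d2) = 0.62971531
P = 52.9300 * 0.99252805 * 0.62971531 - 50.9000 * 0.98068890 * 0.46569601 = 9.8356


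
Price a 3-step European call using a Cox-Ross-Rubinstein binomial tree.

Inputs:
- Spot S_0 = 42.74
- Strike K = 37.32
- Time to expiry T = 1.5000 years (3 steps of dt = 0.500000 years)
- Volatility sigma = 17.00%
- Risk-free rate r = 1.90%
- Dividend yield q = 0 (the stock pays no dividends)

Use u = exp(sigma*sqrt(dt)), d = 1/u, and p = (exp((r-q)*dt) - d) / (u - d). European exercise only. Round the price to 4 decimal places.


Answer: Price = V(0,0) = 7.3306

Derivation:
dt = T/N = 0.500000
u = exp(sigma*sqrt(dt)) = 1.127732; d = 1/u = 0.886736
p = (exp((r-q)*dt) - d) / (u - d) = 0.509592
Discount per step: exp(-r*dt) = 0.990545
Stock lattice S(k, i) with i counting down-moves:
  k=0: S(0,0) = 42.7400
  k=1: S(1,0) = 48.1992; S(1,1) = 37.8991
  k=2: S(2,0) = 54.3558; S(2,1) = 42.7400; S(2,2) = 33.6065
  k=3: S(3,0) = 61.2988; S(3,1) = 48.1992; S(3,2) = 37.8991; S(3,3) = 29.8001
Terminal payoffs V(N, i) = max(S_T - K, 0):
  V(3,0) = 23.978766; V(3,1) = 10.879247; V(3,2) = 0.579090; V(3,3) = 0.000000
Backward induction: V(k, i) = exp(-r*dt) * [p * V(k+1, i) + (1-p) * V(k+1, i+1)].
  V(2,0) = exp(-r*dt) * [p*23.978766 + (1-p)*10.879247] = 17.388674
  V(2,1) = exp(-r*dt) * [p*10.879247 + (1-p)*0.579090] = 5.772861
  V(2,2) = exp(-r*dt) * [p*0.579090 + (1-p)*0.000000] = 0.292309
  V(1,0) = exp(-r*dt) * [p*17.388674 + (1-p)*5.772861] = 11.581633
  V(1,1) = exp(-r*dt) * [p*5.772861 + (1-p)*0.292309] = 3.055983
  V(0,0) = exp(-r*dt) * [p*11.581633 + (1-p)*3.055983] = 7.330611


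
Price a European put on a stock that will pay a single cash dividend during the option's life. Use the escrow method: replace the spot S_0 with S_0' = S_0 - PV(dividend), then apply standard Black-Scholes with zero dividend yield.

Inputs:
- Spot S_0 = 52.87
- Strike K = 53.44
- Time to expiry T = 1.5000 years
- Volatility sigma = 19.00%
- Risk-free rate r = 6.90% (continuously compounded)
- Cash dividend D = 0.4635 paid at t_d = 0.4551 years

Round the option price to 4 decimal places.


Answer: Price = 2.8422

Derivation:
PV(D) = D * exp(-r * t_d) = 0.4635 * 0.96908602 = 0.44917137
S_0' = S_0 - PV(D) = 52.8700 - 0.44917137 = 52.42082863
d1 = (ln(S_0'/K) + (r + sigma^2/2)*T) / (sigma*sqrt(T)) = 0.47837880
d2 = d1 - sigma*sqrt(T) = 0.24567727
exp(-rT) = 0.90167602
N(-d1) = 0.31619031; N(-d2) = 0.40296603
P = K * exp(-rT) * N(-d2) - S_0' * N(-d1) = 53.4400 * 0.90167602 * 0.40296603 - 52.42082863 * 0.31619031 = 2.8422


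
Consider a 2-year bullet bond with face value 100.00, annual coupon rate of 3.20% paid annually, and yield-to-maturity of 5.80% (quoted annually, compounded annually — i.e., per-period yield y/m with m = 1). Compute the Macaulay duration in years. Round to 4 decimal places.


Answer: Macaulay duration = 1.9682 years

Derivation:
Coupon per period c = face * coupon_rate / m = 3.200000
Periods per year m = 1; per-period yield y/m = 0.058000
Number of cashflows N = 2
Cashflows (t years, CF_t, discount factor 1/(1+y/m)^(m*t), PV):
  t = 1.0000: CF_t = 3.200000, DF = 0.945180, PV = 3.024575
  t = 2.0000: CF_t = 103.200000, DF = 0.893364, PV = 92.195211
Price P = sum_t PV_t = 95.219786
Macaulay numerator sum_t t * PV_t:
  t * PV_t at t = 1.0000: 3.024575
  t * PV_t at t = 2.0000: 184.390422
Macaulay duration D = (sum_t t * PV_t) / P = 187.414996 / 95.219786 = 1.968236


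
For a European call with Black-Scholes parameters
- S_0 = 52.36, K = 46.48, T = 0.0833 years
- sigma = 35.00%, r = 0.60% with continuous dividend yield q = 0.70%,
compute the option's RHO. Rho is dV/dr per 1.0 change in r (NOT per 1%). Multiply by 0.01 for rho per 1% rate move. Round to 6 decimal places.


d1 = 1.2289097328; d2 = 1.1278936449
phi(d1) = 0.1874865632; exp(-qT) = 0.9994170700; exp(-rT) = 0.9995003249
N(d2) = 0.8703175810
Rho = K*T*exp(-rT)*N(d2) = 46.4800 * 0.0833 * 0.9995003249 * 0.8703175810 = 3.367998

Answer: Rho = 3.367998


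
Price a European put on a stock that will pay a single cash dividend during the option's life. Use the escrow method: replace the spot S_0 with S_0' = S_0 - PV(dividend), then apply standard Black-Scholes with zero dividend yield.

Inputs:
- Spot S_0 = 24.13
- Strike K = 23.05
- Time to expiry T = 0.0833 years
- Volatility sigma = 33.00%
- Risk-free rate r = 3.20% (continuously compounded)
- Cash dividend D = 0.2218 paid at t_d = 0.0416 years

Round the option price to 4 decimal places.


PV(D) = D * exp(-r * t_d) = 0.2218 * 0.99866969 = 0.22150494
S_0' = S_0 - PV(D) = 24.1300 - 0.22150494 = 23.90849506
d1 = (ln(S_0'/K) + (r + sigma^2/2)*T) / (sigma*sqrt(T)) = 0.45955097
d2 = d1 - sigma*sqrt(T) = 0.36430723
exp(-rT) = 0.99733795
N(-d1) = 0.32291928; N(-d2) = 0.35781430
P = K * exp(-rT) * N(-d2) - S_0' * N(-d1) = 23.0500 * 0.99733795 * 0.35781430 - 23.90849506 * 0.32291928 = 0.5052

Answer: Price = 0.5052


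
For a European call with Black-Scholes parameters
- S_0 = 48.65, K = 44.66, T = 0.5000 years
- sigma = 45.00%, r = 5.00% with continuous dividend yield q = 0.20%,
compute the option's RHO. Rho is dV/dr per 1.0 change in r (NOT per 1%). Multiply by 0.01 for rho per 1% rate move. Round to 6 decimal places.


Answer: Rho = 12.489772

Derivation:
d1 = 0.5034555097; d2 = 0.1852574582
phi(d1) = 0.3514554711; exp(-qT) = 0.9990004998; exp(-rT) = 0.9753099120
N(d2) = 0.5734864481
Rho = K*T*exp(-rT)*N(d2) = 44.6600 * 0.5000 * 0.9753099120 * 0.5734864481 = 12.489772


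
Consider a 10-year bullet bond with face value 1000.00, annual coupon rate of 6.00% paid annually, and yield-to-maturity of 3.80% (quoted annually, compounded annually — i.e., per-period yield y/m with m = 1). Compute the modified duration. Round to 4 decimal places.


Answer: Modified duration = 7.7052

Derivation:
Coupon per period c = face * coupon_rate / m = 60.000000
Periods per year m = 1; per-period yield y/m = 0.038000
Number of cashflows N = 10
Cashflows (t years, CF_t, discount factor 1/(1+y/m)^(m*t), PV):
  t = 1.0000: CF_t = 60.000000, DF = 0.963391, PV = 57.803468
  t = 2.0000: CF_t = 60.000000, DF = 0.928122, PV = 55.687349
  t = 3.0000: CF_t = 60.000000, DF = 0.894145, PV = 53.648698
  t = 4.0000: CF_t = 60.000000, DF = 0.861411, PV = 51.684681
  t = 5.0000: CF_t = 60.000000, DF = 0.829876, PV = 49.792563
  t = 6.0000: CF_t = 60.000000, DF = 0.799495, PV = 47.969714
  t = 7.0000: CF_t = 60.000000, DF = 0.770227, PV = 46.213597
  t = 8.0000: CF_t = 60.000000, DF = 0.742030, PV = 44.521770
  t = 9.0000: CF_t = 60.000000, DF = 0.714865, PV = 42.891879
  t = 10.0000: CF_t = 1060.000000, DF = 0.688694, PV = 730.015918
Price P = sum_t PV_t = 1180.229638
First compute Macaulay numerator sum_t t * PV_t:
  t * PV_t at t = 1.0000: 57.803468
  t * PV_t at t = 2.0000: 111.374698
  t * PV_t at t = 3.0000: 160.946095
  t * PV_t at t = 4.0000: 206.738722
  t * PV_t at t = 5.0000: 248.962816
  t * PV_t at t = 6.0000: 287.818284
  t * PV_t at t = 7.0000: 323.495181
  t * PV_t at t = 8.0000: 356.174160
  t * PV_t at t = 9.0000: 386.026908
  t * PV_t at t = 10.0000: 7300.159182
Macaulay duration D = 9439.499515 / 1180.229638 = 7.998019
Modified duration = D / (1 + y/m) = 7.998019 / (1 + 0.038000) = 7.705221


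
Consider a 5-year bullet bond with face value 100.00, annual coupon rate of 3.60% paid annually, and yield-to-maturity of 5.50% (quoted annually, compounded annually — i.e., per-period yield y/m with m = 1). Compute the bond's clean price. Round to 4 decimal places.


Coupon per period c = face * coupon_rate / m = 3.600000
Periods per year m = 1; per-period yield y/m = 0.055000
Number of cashflows N = 5
Cashflows (t years, CF_t, discount factor 1/(1+y/m)^(m*t), PV):
  t = 1.0000: CF_t = 3.600000, DF = 0.947867, PV = 3.412322
  t = 2.0000: CF_t = 3.600000, DF = 0.898452, PV = 3.234429
  t = 3.0000: CF_t = 3.600000, DF = 0.851614, PV = 3.065809
  t = 4.0000: CF_t = 3.600000, DF = 0.807217, PV = 2.905980
  t = 5.0000: CF_t = 103.600000, DF = 0.765134, PV = 79.267919
Price P = sum_t PV_t = 91.886459

Answer: Price = 91.8865


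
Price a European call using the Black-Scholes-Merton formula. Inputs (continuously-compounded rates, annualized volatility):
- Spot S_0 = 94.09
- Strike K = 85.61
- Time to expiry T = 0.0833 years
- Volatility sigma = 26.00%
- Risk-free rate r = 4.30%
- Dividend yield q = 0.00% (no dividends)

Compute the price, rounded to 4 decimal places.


Answer: Price = 9.0879

Derivation:
d1 = (ln(S/K) + (r - q + 0.5*sigma^2) * T) / (sigma * sqrt(T)) = 1.34390206
d2 = d1 - sigma * sqrt(T) = 1.26886153
exp(-rT) = 0.99642451; exp(-qT) = 1.00000000
C = S_0 * exp(-qT) * N(d1) - K * exp(-rT) * N(d2)
N(d1) = 0.91050997; N(d2) = 0.89775477
C = 94.0900 * 1.00000000 * 0.91050997 - 85.6100 * 0.99642451 * 0.89775477 = 9.0879


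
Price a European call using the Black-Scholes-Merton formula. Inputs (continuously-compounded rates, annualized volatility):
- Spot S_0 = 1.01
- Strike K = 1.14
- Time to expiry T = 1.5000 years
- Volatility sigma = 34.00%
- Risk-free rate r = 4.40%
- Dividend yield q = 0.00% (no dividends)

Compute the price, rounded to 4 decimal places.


Answer: Price = 0.1442

Derivation:
d1 = (ln(S/K) + (r - q + 0.5*sigma^2) * T) / (sigma * sqrt(T)) = 0.07593915
d2 = d1 - sigma * sqrt(T) = -0.34047411
exp(-rT) = 0.93613086; exp(-qT) = 1.00000000
C = S_0 * exp(-qT) * N(d1) - K * exp(-rT) * N(d2)
N(d1) = 0.53026624; N(d2) = 0.36674976
C = 1.0100 * 1.00000000 * 0.53026624 - 1.1400 * 0.93613086 * 0.36674976 = 0.1442


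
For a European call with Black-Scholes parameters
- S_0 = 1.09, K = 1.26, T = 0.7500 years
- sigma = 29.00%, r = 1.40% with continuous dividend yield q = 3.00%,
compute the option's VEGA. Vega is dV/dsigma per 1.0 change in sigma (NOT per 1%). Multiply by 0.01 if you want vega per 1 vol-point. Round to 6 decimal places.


Answer: Vega = 0.325059

Derivation:
d1 = -0.4992946021; d2 = -0.7504419692
phi(d1) = 0.3521894341; exp(-qT) = 0.9777512372; exp(-rT) = 0.9895549326
Vega = S * exp(-qT) * phi(d1) * sqrt(T) = 1.0900 * 0.9777512372 * 0.3521894341 * 0.8660254038 = 0.325059


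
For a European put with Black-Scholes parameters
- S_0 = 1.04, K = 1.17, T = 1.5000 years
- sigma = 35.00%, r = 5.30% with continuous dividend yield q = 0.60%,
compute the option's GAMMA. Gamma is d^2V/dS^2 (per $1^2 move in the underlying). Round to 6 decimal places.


d1 = 0.1040262469; d2 = -0.3246344581
phi(d1) = 0.3967895406; exp(-qT) = 0.9910403788; exp(-rT) = 0.9235780200
Gamma = exp(-qT) * phi(d1) / (S * sigma * sqrt(T)) = 0.9910403788 * 0.3967895406 / (1.0400 * 0.3500 * 1.2247448714) = 0.882073

Answer: Gamma = 0.882073


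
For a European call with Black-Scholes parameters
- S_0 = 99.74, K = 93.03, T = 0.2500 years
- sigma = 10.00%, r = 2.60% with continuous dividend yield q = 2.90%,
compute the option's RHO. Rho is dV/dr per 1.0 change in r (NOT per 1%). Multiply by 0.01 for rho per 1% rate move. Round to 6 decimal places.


d1 = 1.4028955668; d2 = 1.3528955668
phi(d1) = 0.1491211049; exp(-qT) = 0.9927762179; exp(-rT) = 0.9935210793
N(d2) = 0.9119555021
Rho = K*T*exp(-rT)*N(d2) = 93.0300 * 0.2500 * 0.9935210793 * 0.9119555021 = 21.072388

Answer: Rho = 21.072388


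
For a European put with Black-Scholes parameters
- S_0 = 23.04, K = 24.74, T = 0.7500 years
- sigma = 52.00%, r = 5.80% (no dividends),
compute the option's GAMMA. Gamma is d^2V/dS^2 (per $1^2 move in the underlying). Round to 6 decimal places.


Answer: Gamma = 0.037938

Derivation:
d1 = 0.1636798425; d2 = -0.2866533675
phi(d1) = 0.3936338649; exp(-qT) = 1.0000000000; exp(-rT) = 0.9574325541
Gamma = exp(-qT) * phi(d1) / (S * sigma * sqrt(T)) = 1.0000000000 * 0.3936338649 / (23.0400 * 0.5200 * 0.8660254038) = 0.037938


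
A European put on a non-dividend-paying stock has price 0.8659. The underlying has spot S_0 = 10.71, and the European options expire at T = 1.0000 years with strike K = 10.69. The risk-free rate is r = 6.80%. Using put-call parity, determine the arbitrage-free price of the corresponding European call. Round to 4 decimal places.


Answer: Call price = 1.5887

Derivation:
Put-call parity: C - P = S_0 * exp(-qT) - K * exp(-rT).
S_0 * exp(-qT) = 10.7100 * 1.00000000 = 10.71000000
K * exp(-rT) = 10.6900 * 0.93426047 = 9.98724446
C = P + S*exp(-qT) - K*exp(-rT)
C = 0.8659 + 10.71000000 - 9.98724446 = 1.5887


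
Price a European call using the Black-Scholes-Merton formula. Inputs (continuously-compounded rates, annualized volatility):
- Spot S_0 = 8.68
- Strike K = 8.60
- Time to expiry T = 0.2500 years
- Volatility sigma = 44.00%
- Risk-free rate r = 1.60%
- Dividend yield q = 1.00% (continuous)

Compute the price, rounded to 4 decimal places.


d1 = (ln(S/K) + (r - q + 0.5*sigma^2) * T) / (sigma * sqrt(T)) = 0.15890602
d2 = d1 - sigma * sqrt(T) = -0.06109398
exp(-rT) = 0.99600799; exp(-qT) = 0.99750312
C = S_0 * exp(-qT) * N(d1) - K * exp(-rT) * N(d2)
N(d1) = 0.56312854; N(d2) = 0.47564218
C = 8.6800 * 0.99750312 * 0.56312854 - 8.6000 * 0.99600799 * 0.47564218 = 0.8016

Answer: Price = 0.8016


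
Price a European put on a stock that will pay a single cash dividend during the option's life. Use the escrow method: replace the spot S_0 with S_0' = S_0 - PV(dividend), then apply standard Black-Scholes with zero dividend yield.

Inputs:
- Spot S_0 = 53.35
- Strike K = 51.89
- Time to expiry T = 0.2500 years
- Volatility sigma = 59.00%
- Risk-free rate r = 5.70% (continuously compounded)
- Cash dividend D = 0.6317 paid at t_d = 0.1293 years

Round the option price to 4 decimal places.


Answer: Price = 5.3386

Derivation:
PV(D) = D * exp(-r * t_d) = 0.6317 * 0.99265699 = 0.62706142
S_0' = S_0 - PV(D) = 53.3500 - 0.62706142 = 52.72293858
d1 = (ln(S_0'/K) + (r + sigma^2/2)*T) / (sigma*sqrt(T)) = 0.24978656
d2 = d1 - sigma*sqrt(T) = -0.04521344
exp(-rT) = 0.98585105
N(-d1) = 0.40137621; N(-d2) = 0.51803141
P = K * exp(-rT) * N(-d2) - S_0' * N(-d1) = 51.8900 * 0.98585105 * 0.51803141 - 52.72293858 * 0.40137621 = 5.3386


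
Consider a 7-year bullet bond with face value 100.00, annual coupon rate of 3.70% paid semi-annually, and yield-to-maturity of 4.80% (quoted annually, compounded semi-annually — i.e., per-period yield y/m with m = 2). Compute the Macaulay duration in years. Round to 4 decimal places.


Coupon per period c = face * coupon_rate / m = 1.850000
Periods per year m = 2; per-period yield y/m = 0.024000
Number of cashflows N = 14
Cashflows (t years, CF_t, discount factor 1/(1+y/m)^(m*t), PV):
  t = 0.5000: CF_t = 1.850000, DF = 0.976562, PV = 1.806641
  t = 1.0000: CF_t = 1.850000, DF = 0.953674, PV = 1.764297
  t = 1.5000: CF_t = 1.850000, DF = 0.931323, PV = 1.722947
  t = 2.0000: CF_t = 1.850000, DF = 0.909495, PV = 1.682565
  t = 2.5000: CF_t = 1.850000, DF = 0.888178, PV = 1.643130
  t = 3.0000: CF_t = 1.850000, DF = 0.867362, PV = 1.604619
  t = 3.5000: CF_t = 1.850000, DF = 0.847033, PV = 1.567011
  t = 4.0000: CF_t = 1.850000, DF = 0.827181, PV = 1.530284
  t = 4.5000: CF_t = 1.850000, DF = 0.807794, PV = 1.494418
  t = 5.0000: CF_t = 1.850000, DF = 0.788861, PV = 1.459393
  t = 5.5000: CF_t = 1.850000, DF = 0.770372, PV = 1.425188
  t = 6.0000: CF_t = 1.850000, DF = 0.752316, PV = 1.391785
  t = 6.5000: CF_t = 1.850000, DF = 0.734684, PV = 1.359165
  t = 7.0000: CF_t = 101.850000, DF = 0.717465, PV = 73.073791
Price P = sum_t PV_t = 93.525235
Macaulay numerator sum_t t * PV_t:
  t * PV_t at t = 0.5000: 0.903320
  t * PV_t at t = 1.0000: 1.764297
  t * PV_t at t = 1.5000: 2.584420
  t * PV_t at t = 2.0000: 3.365130
  t * PV_t at t = 2.5000: 4.107825
  t * PV_t at t = 3.0000: 4.813858
  t * PV_t at t = 3.5000: 5.484538
  t * PV_t at t = 4.0000: 6.121137
  t * PV_t at t = 4.5000: 6.724881
  t * PV_t at t = 5.0000: 7.296963
  t * PV_t at t = 5.5000: 7.838535
  t * PV_t at t = 6.0000: 8.350712
  t * PV_t at t = 6.5000: 8.834575
  t * PV_t at t = 7.0000: 511.516539
Macaulay duration D = (sum_t t * PV_t) / P = 579.706731 / 93.525235 = 6.198399

Answer: Macaulay duration = 6.1984 years


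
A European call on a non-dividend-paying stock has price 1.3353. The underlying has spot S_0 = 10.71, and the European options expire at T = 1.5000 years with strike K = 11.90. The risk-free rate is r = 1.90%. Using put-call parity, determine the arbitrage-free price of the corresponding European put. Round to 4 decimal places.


Answer: Put price = 2.1909

Derivation:
Put-call parity: C - P = S_0 * exp(-qT) - K * exp(-rT).
S_0 * exp(-qT) = 10.7100 * 1.00000000 = 10.71000000
K * exp(-rT) = 11.9000 * 0.97190229 = 11.56563730
P = C - S*exp(-qT) + K*exp(-rT)
P = 1.3353 - 10.71000000 + 11.56563730 = 2.1909


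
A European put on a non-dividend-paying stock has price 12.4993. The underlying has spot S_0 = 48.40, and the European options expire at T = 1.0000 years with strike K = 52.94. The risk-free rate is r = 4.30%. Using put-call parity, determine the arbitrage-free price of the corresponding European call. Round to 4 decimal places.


Put-call parity: C - P = S_0 * exp(-qT) - K * exp(-rT).
S_0 * exp(-qT) = 48.4000 * 1.00000000 = 48.40000000
K * exp(-rT) = 52.9400 * 0.95791139 = 50.71182899
C = P + S*exp(-qT) - K*exp(-rT)
C = 12.4993 + 48.40000000 - 50.71182899 = 10.1875

Answer: Call price = 10.1875


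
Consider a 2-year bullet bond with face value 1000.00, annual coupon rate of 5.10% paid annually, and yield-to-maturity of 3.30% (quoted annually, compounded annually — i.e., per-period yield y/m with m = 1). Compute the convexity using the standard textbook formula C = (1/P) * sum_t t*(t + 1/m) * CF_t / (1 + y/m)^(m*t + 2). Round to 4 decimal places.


Answer: Convexity = 5.4438

Derivation:
Coupon per period c = face * coupon_rate / m = 51.000000
Periods per year m = 1; per-period yield y/m = 0.033000
Number of cashflows N = 2
Cashflows (t years, CF_t, discount factor 1/(1+y/m)^(m*t), PV):
  t = 1.0000: CF_t = 51.000000, DF = 0.968054, PV = 49.370765
  t = 2.0000: CF_t = 1051.000000, DF = 0.937129, PV = 984.922532
Price P = sum_t PV_t = 1034.293297
Convexity numerator sum_t t*(t + 1/m) * CF_t / (1+y/m)^(m*t + 2):
  t = 1.0000: term = 92.533546
  t = 2.0000: term = 5537.996543
Convexity = (1/P) * sum = 5630.530090 / 1034.293297 = 5.443843


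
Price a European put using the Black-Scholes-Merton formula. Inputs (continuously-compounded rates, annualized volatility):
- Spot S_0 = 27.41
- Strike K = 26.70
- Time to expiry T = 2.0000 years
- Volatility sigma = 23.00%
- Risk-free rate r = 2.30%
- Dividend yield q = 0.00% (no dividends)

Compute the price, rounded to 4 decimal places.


d1 = (ln(S/K) + (r - q + 0.5*sigma^2) * T) / (sigma * sqrt(T)) = 0.38474093
d2 = d1 - sigma * sqrt(T) = 0.05947182
exp(-rT) = 0.95504196; exp(-qT) = 1.00000000
P = K * exp(-rT) * N(-d2) - S_0 * exp(-qT) * N(-d1)
N(-d1) = 0.35021468; N(-d2) = 0.47628816
P = 26.7000 * 0.95504196 * 0.47628816 - 27.4100 * 1.00000000 * 0.35021468 = 2.5458

Answer: Price = 2.5458


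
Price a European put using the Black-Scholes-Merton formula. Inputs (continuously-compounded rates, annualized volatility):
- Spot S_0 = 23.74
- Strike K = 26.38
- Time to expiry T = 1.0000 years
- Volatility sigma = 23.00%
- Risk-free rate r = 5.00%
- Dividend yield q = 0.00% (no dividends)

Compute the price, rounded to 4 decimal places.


Answer: Price = 2.9765

Derivation:
d1 = (ln(S/K) + (r - q + 0.5*sigma^2) * T) / (sigma * sqrt(T)) = -0.12606417
d2 = d1 - sigma * sqrt(T) = -0.35606417
exp(-rT) = 0.95122942; exp(-qT) = 1.00000000
P = K * exp(-rT) * N(-d2) - S_0 * exp(-qT) * N(-d1)
N(-d1) = 0.55015943; N(-d2) = 0.63910374
P = 26.3800 * 0.95122942 * 0.63910374 - 23.7400 * 1.00000000 * 0.55015943 = 2.9765


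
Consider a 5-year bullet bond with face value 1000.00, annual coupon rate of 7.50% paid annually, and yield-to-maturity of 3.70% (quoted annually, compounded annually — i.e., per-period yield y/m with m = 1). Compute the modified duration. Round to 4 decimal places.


Answer: Modified duration = 4.2467

Derivation:
Coupon per period c = face * coupon_rate / m = 75.000000
Periods per year m = 1; per-period yield y/m = 0.037000
Number of cashflows N = 5
Cashflows (t years, CF_t, discount factor 1/(1+y/m)^(m*t), PV):
  t = 1.0000: CF_t = 75.000000, DF = 0.964320, PV = 72.324012
  t = 2.0000: CF_t = 75.000000, DF = 0.929913, PV = 69.743502
  t = 3.0000: CF_t = 75.000000, DF = 0.896734, PV = 67.255065
  t = 4.0000: CF_t = 75.000000, DF = 0.864739, PV = 64.855414
  t = 5.0000: CF_t = 1075.000000, DF = 0.833885, PV = 896.426491
Price P = sum_t PV_t = 1170.604484
First compute Macaulay numerator sum_t t * PV_t:
  t * PV_t at t = 1.0000: 72.324012
  t * PV_t at t = 2.0000: 139.487004
  t * PV_t at t = 3.0000: 201.765194
  t * PV_t at t = 4.0000: 259.421657
  t * PV_t at t = 5.0000: 4482.132456
Macaulay duration D = 5155.130322 / 1170.604484 = 4.403819
Modified duration = D / (1 + y/m) = 4.403819 / (1 + 0.037000) = 4.246691


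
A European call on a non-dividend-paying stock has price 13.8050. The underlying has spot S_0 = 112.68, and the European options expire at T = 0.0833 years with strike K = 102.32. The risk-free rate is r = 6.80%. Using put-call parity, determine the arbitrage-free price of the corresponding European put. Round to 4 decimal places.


Put-call parity: C - P = S_0 * exp(-qT) - K * exp(-rT).
S_0 * exp(-qT) = 112.6800 * 1.00000000 = 112.68000000
K * exp(-rT) = 102.3200 * 0.99435161 = 101.74205699
P = C - S*exp(-qT) + K*exp(-rT)
P = 13.8050 - 112.68000000 + 101.74205699 = 2.8671

Answer: Put price = 2.8671


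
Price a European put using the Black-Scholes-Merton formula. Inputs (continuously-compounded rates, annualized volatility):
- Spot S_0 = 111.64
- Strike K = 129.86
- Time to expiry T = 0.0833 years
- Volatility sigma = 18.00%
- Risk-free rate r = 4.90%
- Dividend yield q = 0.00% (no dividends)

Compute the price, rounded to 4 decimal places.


Answer: Price = 17.6953

Derivation:
d1 = (ln(S/K) + (r - q + 0.5*sigma^2) * T) / (sigma * sqrt(T)) = -2.80545151
d2 = d1 - sigma * sqrt(T) = -2.85740264
exp(-rT) = 0.99592662; exp(-qT) = 1.00000000
P = K * exp(-rT) * N(-d2) - S_0 * exp(-qT) * N(-d1)
N(-d1) = 0.99748769; N(-d2) = 0.99786438
P = 129.8600 * 0.99592662 * 0.99786438 - 111.6400 * 1.00000000 * 0.99748769 = 17.6953


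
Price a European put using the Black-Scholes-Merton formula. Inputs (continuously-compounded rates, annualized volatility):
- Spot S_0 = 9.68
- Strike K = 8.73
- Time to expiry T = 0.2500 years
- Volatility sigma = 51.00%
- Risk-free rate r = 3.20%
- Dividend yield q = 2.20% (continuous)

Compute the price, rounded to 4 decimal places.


d1 = (ln(S/K) + (r - q + 0.5*sigma^2) * T) / (sigma * sqrt(T)) = 0.54238836
d2 = d1 - sigma * sqrt(T) = 0.28738836
exp(-rT) = 0.99203191; exp(-qT) = 0.99451510
P = K * exp(-rT) * N(-d2) - S_0 * exp(-qT) * N(-d1)
N(-d1) = 0.29377550; N(-d2) = 0.38690749
P = 8.7300 * 0.99203191 * 0.38690749 - 9.6800 * 0.99451510 * 0.29377550 = 0.5226

Answer: Price = 0.5226
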